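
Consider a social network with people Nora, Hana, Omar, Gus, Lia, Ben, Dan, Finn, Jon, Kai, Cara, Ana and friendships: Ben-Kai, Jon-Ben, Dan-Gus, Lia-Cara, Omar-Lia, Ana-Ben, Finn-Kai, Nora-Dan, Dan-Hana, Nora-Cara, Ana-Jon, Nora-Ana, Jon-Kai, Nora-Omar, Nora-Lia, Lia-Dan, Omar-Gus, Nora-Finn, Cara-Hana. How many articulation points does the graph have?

1

Removing Nora increases the component count from 1 to 2, so Nora is a cut vertex.
By contrast removing Cara leaves 1 component; it is not a cut vertex. No other vertex is a cut vertex either.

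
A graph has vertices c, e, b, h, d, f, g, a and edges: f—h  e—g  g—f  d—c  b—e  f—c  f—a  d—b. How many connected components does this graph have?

Starting from a we can reach a, b, c, d, e, f, g, h. That is one component of size 8.
Total: 1 component.

1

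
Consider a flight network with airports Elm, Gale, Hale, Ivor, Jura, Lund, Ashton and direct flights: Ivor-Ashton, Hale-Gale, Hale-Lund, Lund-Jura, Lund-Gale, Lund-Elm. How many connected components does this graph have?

2

Starting from Ivor we can reach Ivor, Ashton. That is one component of size 2.
Starting from Elm we can reach Elm, Gale, Hale, Jura, Lund. That is one component of size 5.
Total: 2 components.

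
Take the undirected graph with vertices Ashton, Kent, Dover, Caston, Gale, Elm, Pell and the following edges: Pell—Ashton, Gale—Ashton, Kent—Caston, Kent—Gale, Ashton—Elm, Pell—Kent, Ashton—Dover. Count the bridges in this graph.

3

The edges on the cycle Pell-Kent-Gale-Ashton-Pell are not bridges since each lies on that cycle.
But removing Kent—Caston disconnects Kent from Caston; removing Ashton—Elm disconnects Ashton from Elm; removing Ashton—Dover disconnects Ashton from Dover — these are bridges.
That makes 3 bridges.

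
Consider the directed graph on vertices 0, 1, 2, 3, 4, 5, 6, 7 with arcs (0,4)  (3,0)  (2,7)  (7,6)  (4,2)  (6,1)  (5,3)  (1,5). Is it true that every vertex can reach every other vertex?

Yes

From 7 we can reach every vertex (0, 1, 2, 3, 4, 5, 6, 7), and every vertex can reach 7 (0, 1, 2, 3, 4, 5, 6, 7). So the whole graph is one strongly connected component.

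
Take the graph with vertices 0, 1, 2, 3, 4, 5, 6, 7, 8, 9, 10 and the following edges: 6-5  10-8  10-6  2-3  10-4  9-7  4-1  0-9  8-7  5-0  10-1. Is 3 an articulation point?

No

Deleting 3 leaves 2 components (was 2), so 3 is not a cut vertex.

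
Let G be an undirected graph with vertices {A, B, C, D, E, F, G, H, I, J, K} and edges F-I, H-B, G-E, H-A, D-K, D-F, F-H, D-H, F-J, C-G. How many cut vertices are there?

Removing D increases the component count from 2 to 3, so D is a cut vertex.
Removing F increases the component count from 2 to 4, so F is a cut vertex.
Removing G increases the component count from 2 to 3, so G is a cut vertex.
Likewise H is a cut vertex.
By contrast removing J leaves 2 components; it is not a cut vertex. No other vertex is a cut vertex either.

4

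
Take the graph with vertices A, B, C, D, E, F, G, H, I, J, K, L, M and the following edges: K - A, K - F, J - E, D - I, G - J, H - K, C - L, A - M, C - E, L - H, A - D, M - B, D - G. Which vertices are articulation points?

A, D, K, M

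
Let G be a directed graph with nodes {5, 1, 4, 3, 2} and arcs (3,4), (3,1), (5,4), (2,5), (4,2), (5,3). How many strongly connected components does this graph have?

2

{2, 3, 4, 5} are all mutually reachable — one SCC of size 4.
{1} is an SCC by itself.
That gives 2 strongly connected components.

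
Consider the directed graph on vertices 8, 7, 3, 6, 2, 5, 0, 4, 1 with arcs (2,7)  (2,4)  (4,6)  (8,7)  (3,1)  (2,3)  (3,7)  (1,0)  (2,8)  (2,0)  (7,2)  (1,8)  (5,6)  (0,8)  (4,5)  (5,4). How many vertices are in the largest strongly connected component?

6

{0, 1, 2, 3, 7, 8} are all mutually reachable — one SCC of size 6.
{4, 5} are all mutually reachable — one SCC of size 2.
{6} is an SCC by itself.
The largest has 6 vertices.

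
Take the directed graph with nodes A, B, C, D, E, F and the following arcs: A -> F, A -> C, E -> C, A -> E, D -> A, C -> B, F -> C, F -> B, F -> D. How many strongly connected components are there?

4

{A, D, F} are all mutually reachable — one SCC of size 3.
{C} is an SCC by itself.
{E} is an SCC by itself.
{B} is an SCC by itself.
That gives 4 strongly connected components.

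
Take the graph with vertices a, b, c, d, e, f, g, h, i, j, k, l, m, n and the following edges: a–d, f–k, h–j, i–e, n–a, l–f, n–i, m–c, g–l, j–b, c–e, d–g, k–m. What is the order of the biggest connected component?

Starting from b we can reach b, h, j. That is one component of size 3.
Starting from a we can reach a, c, d, e, f, g, i, k, l, m, n. That is one component of size 11.
The largest has 11 vertices.

11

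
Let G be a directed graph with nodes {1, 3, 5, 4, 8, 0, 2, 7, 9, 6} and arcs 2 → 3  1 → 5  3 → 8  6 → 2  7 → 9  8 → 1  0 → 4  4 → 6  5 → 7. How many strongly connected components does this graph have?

10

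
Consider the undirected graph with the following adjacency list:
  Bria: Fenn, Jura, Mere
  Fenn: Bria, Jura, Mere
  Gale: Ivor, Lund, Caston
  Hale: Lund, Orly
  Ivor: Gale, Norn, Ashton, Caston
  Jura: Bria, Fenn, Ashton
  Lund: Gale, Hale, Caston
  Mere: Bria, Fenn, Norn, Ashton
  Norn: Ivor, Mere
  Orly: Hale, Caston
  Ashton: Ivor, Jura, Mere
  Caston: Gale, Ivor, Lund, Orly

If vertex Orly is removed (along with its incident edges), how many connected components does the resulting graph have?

With Orly gone, the remaining components are: {Bria, Fenn, Gale, Hale, Ivor, Jura, Lund, Mere, Norn, Ashton, Caston}.
That is 1 component.

1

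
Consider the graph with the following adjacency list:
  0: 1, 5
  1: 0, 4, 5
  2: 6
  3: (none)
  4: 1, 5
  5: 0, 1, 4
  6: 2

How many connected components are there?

3 is isolated — a component by itself.
Starting from 2 we can reach 2, 6. That is one component of size 2.
Starting from 0 we can reach 0, 1, 4, 5. That is one component of size 4.
Total: 3 components.

3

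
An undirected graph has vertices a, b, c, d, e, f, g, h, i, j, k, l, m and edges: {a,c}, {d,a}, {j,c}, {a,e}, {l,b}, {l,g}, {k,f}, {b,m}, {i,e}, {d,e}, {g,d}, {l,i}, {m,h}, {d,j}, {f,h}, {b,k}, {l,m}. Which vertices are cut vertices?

Removing l increases the component count from 1 to 2, so l is a cut vertex.
By contrast removing k leaves 1 component; it is not a cut vertex. No other vertex is a cut vertex either.

l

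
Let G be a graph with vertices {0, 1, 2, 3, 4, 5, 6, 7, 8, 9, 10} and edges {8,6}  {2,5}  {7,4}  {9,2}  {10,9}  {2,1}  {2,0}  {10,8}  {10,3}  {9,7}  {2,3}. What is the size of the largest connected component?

11

Starting from 0 we can reach 0, 1, 2, 3, 4, 5, 6, 7, 8, 9, 10. That is one component of size 11.
The largest has 11 vertices.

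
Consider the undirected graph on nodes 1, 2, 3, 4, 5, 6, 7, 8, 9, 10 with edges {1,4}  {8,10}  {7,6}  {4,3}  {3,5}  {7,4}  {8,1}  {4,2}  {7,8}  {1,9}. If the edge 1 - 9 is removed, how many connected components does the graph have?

Before removal there is 1 component.
1 - 9 is a bridge — removing it separates 1's side from 9's side.
After removal: 2 components.

2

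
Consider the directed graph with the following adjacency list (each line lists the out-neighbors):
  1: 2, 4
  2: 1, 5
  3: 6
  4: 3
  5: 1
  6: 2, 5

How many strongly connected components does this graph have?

1

{1, 2, 3, 4, 5, 6} are all mutually reachable — one SCC of size 6.
That gives 1 strongly connected component.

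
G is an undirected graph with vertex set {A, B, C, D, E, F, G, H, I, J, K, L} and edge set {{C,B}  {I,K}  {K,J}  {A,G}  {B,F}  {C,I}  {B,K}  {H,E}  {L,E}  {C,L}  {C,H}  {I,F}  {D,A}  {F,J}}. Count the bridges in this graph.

2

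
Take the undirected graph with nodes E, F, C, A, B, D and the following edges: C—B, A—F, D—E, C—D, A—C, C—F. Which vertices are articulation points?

Removing C increases the component count from 1 to 3, so C is a cut vertex.
Removing D increases the component count from 1 to 2, so D is a cut vertex.
By contrast removing E leaves 1 component; it is not a cut vertex. No other vertex is a cut vertex either.

C, D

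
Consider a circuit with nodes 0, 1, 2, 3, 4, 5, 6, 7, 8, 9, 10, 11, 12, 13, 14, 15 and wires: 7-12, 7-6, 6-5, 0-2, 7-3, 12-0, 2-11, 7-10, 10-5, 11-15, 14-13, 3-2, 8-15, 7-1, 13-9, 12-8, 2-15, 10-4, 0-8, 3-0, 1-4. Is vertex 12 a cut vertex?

No

Deleting 12 leaves 2 components (was 2), so 12 is not a cut vertex.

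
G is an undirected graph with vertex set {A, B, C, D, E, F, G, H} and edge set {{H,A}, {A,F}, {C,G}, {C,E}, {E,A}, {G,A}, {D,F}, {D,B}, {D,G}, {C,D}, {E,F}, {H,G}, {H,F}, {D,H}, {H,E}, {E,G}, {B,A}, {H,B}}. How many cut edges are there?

0

The edges on the cycle C-D-H-G-A-F-E-C are not bridges since each lies on that cycle.
Every edge lies on some cycle, so there are no bridges.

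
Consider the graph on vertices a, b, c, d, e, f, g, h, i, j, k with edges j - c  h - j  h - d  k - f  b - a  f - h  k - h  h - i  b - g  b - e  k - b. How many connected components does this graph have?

1

Starting from a we can reach a, b, c, d, e, f, g, h, i, j, k. That is one component of size 11.
Total: 1 component.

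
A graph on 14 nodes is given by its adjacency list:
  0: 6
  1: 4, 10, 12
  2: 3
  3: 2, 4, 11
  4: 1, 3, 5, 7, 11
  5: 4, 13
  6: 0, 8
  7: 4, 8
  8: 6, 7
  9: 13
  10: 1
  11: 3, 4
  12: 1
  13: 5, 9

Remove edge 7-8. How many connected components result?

2

Before removal there is 1 component.
7-8 is a bridge — removing it separates 7's side from 8's side.
After removal: 2 components.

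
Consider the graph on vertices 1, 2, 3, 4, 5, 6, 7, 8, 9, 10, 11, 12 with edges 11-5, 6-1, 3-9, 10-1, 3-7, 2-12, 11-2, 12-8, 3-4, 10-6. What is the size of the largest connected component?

5

Starting from 1 we can reach 1, 6, 10. That is one component of size 3.
Starting from 3 we can reach 3, 4, 7, 9. That is one component of size 4.
Starting from 2 we can reach 2, 5, 8, 11, 12. That is one component of size 5.
The largest has 5 vertices.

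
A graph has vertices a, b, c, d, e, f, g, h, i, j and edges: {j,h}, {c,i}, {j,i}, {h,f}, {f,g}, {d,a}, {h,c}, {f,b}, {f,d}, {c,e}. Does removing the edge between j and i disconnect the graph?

No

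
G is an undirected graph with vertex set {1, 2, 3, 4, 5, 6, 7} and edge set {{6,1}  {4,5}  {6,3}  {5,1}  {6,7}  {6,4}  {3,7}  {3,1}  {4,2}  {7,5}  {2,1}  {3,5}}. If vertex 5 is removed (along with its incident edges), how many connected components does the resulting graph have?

1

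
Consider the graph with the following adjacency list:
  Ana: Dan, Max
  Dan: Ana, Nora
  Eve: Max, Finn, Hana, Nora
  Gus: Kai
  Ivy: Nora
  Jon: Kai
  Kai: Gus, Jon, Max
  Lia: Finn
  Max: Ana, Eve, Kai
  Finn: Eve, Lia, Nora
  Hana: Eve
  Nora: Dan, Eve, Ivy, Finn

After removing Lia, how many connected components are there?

With Lia gone, the remaining components are: {Ana, Dan, Eve, Gus, Ivy, Jon, Kai, Max, Finn, Hana, Nora}.
That is 1 component.

1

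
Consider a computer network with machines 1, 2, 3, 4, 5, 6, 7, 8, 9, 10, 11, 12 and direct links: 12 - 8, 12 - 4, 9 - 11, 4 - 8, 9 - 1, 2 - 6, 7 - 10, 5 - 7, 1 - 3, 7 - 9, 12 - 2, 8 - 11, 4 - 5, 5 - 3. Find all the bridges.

10-7, 12-2, 2-6

The edges on the cycle 5-7-9-1-3-5 are not bridges since each lies on that cycle.
But removing 2 - 12 disconnects 2 from 12; removing 10 - 7 disconnects 10 from 7; removing 6 - 2 disconnects 6 from 2 — these are bridges.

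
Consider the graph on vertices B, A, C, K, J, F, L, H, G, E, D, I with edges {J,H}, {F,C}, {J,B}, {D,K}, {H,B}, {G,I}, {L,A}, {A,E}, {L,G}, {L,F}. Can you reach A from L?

From L we can reach A, C, E, F, G, I, L, which includes A.

Yes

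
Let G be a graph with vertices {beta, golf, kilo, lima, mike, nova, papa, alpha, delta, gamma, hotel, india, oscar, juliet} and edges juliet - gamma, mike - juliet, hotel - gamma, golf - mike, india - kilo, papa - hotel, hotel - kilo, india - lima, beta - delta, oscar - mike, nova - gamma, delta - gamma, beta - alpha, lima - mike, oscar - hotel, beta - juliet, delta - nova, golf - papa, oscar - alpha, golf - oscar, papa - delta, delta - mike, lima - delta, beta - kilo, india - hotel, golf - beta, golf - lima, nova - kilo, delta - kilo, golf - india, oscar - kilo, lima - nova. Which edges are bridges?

The edges on the cycle golf-beta-alpha-oscar-golf are not bridges since each lies on that cycle.
Every edge lies on some cycle, so there are no bridges.

none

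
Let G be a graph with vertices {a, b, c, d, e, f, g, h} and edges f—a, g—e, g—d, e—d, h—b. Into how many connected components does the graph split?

4

c is isolated — a component by itself.
Starting from a we can reach a, f. That is one component of size 2.
Starting from b we can reach b, h. That is one component of size 2.
Starting from d we can reach d, e, g. That is one component of size 3.
Total: 4 components.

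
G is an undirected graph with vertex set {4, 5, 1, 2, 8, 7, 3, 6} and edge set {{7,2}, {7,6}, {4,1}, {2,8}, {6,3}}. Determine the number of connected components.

3

5 is isolated — a component by itself.
Starting from 1 we can reach 1, 4. That is one component of size 2.
Starting from 2 we can reach 2, 3, 6, 7, 8. That is one component of size 5.
Total: 3 components.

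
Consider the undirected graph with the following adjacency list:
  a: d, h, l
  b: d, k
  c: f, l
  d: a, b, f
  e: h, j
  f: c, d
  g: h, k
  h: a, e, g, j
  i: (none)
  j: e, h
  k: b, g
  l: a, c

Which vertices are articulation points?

Removing h increases the component count from 2 to 3, so h is a cut vertex.
By contrast removing g leaves 2 components; it is not a cut vertex. No other vertex is a cut vertex either.

h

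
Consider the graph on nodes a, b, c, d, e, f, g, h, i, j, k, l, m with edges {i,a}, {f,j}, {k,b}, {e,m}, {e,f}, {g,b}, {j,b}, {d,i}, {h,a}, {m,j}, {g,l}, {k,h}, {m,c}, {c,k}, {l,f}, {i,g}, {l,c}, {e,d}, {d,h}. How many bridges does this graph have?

0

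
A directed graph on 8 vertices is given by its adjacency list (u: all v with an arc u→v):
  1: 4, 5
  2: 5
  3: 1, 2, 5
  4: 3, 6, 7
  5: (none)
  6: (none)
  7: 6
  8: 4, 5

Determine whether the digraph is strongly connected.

No

There is no directed path from 1 to 8, so the graph is not strongly connected.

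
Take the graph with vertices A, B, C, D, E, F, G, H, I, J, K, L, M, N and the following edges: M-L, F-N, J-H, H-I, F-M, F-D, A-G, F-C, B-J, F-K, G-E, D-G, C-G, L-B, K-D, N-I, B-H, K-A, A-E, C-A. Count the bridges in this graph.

0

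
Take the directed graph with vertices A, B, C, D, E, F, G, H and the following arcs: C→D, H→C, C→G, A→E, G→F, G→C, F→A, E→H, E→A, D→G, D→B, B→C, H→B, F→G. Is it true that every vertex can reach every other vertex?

From C we can reach every vertex (A, B, C, D, E, F, G, H), and every vertex can reach C (A, B, C, D, E, F, G, H). So the whole graph is one strongly connected component.

Yes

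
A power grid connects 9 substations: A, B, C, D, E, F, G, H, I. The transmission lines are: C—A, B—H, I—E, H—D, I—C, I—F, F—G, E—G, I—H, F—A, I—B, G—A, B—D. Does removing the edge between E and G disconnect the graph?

After removing E—G, the path E-I-F-G still connects them, so the edge is not a bridge.

No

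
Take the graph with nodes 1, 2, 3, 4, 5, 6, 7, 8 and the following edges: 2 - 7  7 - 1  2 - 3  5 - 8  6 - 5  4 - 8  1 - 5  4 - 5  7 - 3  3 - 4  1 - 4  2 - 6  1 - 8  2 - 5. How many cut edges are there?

The edges on the cycle 1-4-8-1 are not bridges since each lies on that cycle.
Every edge lies on some cycle, so there are no bridges.

0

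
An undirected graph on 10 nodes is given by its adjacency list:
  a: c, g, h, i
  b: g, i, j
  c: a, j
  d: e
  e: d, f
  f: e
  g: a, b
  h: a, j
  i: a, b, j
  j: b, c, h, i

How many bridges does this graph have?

2

The edges on the cycle a-i-j-h-a are not bridges since each lies on that cycle.
But removing e-f disconnects e from f; removing e-d disconnects e from d — these are bridges.
That makes 2 bridges.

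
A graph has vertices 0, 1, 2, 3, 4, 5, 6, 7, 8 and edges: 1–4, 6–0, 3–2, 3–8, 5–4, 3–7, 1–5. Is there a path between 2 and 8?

From 2 we can reach 2, 3, 7, 8, which includes 8.

Yes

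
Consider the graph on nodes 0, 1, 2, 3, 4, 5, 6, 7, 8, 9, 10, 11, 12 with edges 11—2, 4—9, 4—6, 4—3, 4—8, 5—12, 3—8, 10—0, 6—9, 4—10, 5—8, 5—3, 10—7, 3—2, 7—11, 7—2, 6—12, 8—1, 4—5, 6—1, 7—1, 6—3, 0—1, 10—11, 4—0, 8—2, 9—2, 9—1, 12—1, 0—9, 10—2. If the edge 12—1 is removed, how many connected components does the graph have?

1

12 and 1 are still connected via 12-6-1, so the component count stays at 1.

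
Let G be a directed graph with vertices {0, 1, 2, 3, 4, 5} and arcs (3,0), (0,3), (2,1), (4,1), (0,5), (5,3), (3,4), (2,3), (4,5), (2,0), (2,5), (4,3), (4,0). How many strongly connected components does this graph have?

{0, 3, 4, 5} are all mutually reachable — one SCC of size 4.
{1} is an SCC by itself.
{2} is an SCC by itself.
That gives 3 strongly connected components.

3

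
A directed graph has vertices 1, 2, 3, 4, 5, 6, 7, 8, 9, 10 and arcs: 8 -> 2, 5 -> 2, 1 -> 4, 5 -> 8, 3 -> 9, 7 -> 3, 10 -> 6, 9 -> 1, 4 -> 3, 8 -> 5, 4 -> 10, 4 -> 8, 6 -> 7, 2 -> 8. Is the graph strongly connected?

No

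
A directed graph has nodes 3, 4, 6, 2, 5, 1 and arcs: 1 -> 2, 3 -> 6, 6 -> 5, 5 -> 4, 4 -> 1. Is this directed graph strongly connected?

No

There is no directed path from 5 to 6, so the graph is not strongly connected.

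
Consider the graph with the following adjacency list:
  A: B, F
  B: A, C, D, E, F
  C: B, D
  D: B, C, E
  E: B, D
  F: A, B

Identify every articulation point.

B

Removing B increases the component count from 1 to 2, so B is a cut vertex.
By contrast removing F leaves 1 component; it is not a cut vertex. No other vertex is a cut vertex either.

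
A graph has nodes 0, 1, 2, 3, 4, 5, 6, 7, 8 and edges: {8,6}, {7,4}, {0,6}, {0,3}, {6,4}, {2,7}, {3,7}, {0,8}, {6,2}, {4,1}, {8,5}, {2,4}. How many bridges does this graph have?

2

The edges on the cycle 2-7-4-2 are not bridges since each lies on that cycle.
But removing 1–4 disconnects 1 from 4; removing 5–8 disconnects 5 from 8 — these are bridges.
That makes 2 bridges.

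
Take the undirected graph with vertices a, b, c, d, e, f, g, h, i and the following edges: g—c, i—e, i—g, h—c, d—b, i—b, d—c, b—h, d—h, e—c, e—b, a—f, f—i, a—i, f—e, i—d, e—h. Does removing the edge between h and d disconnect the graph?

No

After removing h—d, the path h-b-d still connects them, so the edge is not a bridge.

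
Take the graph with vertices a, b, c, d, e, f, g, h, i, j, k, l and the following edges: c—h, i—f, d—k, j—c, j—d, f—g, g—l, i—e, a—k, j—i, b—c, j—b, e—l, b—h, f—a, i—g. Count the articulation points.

1

Removing j increases the component count from 1 to 2, so j is a cut vertex.
By contrast removing l leaves 1 component; it is not a cut vertex. No other vertex is a cut vertex either.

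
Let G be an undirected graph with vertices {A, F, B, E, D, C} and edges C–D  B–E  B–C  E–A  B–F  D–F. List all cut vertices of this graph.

Removing B increases the component count from 1 to 2, so B is a cut vertex.
Removing E increases the component count from 1 to 2, so E is a cut vertex.
By contrast removing D leaves 1 component; it is not a cut vertex. No other vertex is a cut vertex either.

B, E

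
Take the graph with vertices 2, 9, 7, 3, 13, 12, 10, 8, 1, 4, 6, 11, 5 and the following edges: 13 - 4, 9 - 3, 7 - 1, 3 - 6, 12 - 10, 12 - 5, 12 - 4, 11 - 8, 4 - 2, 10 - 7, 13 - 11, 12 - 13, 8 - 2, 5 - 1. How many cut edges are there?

The edges on the cycle 12-10-7-1-5-12 are not bridges since each lies on that cycle.
But removing 9 - 3 disconnects 9 from 3; removing 3 - 6 disconnects 3 from 6 — these are bridges.
That makes 2 bridges.

2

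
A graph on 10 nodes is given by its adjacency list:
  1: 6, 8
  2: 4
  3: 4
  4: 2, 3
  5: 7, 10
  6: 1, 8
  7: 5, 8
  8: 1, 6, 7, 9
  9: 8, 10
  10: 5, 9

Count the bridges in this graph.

The edges on the cycle 8-6-1-8 are not bridges since each lies on that cycle.
But removing 4-3 disconnects 4 from 3; removing 4-2 disconnects 4 from 2 — these are bridges.
That makes 2 bridges.

2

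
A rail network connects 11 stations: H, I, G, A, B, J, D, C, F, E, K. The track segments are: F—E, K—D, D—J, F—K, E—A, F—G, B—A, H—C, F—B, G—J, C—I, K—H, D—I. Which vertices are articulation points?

F

Removing F increases the component count from 1 to 2, so F is a cut vertex.
By contrast removing A leaves 1 component; it is not a cut vertex. No other vertex is a cut vertex either.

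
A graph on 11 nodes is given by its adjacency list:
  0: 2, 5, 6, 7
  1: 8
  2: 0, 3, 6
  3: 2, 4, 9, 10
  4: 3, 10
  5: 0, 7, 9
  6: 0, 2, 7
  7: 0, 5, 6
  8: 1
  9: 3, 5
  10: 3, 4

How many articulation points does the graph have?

1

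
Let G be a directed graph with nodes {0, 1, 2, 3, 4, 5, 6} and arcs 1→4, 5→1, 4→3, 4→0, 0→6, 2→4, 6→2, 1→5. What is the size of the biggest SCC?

4

{0, 2, 4, 6} are all mutually reachable — one SCC of size 4.
{1, 5} are all mutually reachable — one SCC of size 2.
{3} is an SCC by itself.
The largest has 4 vertices.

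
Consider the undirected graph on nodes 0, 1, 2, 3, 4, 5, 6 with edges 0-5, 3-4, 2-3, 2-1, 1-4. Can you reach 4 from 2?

Yes

From 2 we can reach 1, 2, 3, 4, which includes 4.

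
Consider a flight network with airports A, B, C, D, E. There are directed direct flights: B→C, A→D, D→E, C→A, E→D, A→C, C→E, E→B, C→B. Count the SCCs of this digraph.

{A, B, C, D, E} are all mutually reachable — one SCC of size 5.
That gives 1 strongly connected component.

1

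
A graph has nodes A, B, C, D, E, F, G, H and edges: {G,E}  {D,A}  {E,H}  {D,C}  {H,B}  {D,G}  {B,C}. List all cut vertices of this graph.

D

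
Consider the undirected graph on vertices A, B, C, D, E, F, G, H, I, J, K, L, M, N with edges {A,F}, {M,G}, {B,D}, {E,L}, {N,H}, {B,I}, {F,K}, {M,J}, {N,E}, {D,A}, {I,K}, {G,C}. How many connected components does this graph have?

Starting from C we can reach C, G, J, M. That is one component of size 4.
Starting from E we can reach E, H, L, N. That is one component of size 4.
Starting from A we can reach A, B, D, F, I, K. That is one component of size 6.
Total: 3 components.

3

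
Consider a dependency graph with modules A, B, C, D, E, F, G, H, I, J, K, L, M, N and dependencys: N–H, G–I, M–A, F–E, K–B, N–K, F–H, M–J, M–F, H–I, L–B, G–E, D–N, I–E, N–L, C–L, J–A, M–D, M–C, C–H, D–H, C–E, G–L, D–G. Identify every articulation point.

M

Removing M increases the component count from 1 to 2, so M is a cut vertex.
By contrast removing H leaves 1 component; it is not a cut vertex. No other vertex is a cut vertex either.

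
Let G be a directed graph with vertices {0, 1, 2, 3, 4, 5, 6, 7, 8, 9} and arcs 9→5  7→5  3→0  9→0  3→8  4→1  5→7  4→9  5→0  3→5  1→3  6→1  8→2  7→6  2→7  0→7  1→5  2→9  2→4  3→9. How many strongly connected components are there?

1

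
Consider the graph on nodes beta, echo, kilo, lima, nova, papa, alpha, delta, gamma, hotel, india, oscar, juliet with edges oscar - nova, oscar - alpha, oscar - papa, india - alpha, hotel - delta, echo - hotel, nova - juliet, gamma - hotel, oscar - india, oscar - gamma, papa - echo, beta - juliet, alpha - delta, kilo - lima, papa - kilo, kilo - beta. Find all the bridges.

The edges on the cycle oscar-india-alpha-delta-hotel-gamma-oscar are not bridges since each lies on that cycle.
But removing kilo - lima disconnects kilo from lima — this is a bridge.

kilo-lima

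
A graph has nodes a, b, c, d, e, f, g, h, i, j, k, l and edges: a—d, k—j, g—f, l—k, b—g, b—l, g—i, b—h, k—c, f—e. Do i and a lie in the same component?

No

The component containing i is {b, c, e, f, g, h, i, j, k, l}, and a is not in it.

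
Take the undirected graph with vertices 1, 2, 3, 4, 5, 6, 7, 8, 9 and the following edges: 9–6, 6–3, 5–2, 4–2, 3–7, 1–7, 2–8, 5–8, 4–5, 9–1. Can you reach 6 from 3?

From 3 we can reach 1, 3, 6, 7, 9, which includes 6.

Yes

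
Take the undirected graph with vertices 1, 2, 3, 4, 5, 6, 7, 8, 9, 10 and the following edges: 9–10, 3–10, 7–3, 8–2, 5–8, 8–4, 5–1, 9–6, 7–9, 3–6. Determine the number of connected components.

2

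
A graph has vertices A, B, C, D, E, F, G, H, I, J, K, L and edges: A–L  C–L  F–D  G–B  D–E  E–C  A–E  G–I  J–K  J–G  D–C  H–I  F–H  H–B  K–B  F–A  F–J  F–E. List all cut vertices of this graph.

Removing F increases the component count from 1 to 2, so F is a cut vertex.
By contrast removing B leaves 1 component; it is not a cut vertex. No other vertex is a cut vertex either.

F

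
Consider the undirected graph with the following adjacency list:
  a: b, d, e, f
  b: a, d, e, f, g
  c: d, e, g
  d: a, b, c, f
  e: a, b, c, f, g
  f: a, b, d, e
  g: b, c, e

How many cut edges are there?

The edges on the cycle b-e-f-a-b are not bridges since each lies on that cycle.
Every edge lies on some cycle, so there are no bridges.

0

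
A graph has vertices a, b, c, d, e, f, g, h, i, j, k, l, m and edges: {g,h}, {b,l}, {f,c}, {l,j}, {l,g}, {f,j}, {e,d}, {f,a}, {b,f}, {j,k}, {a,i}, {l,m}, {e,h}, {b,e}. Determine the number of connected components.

Starting from a we can reach a, b, c, d, e, f, g, h, i, j, k, l, m. That is one component of size 13.
Total: 1 component.

1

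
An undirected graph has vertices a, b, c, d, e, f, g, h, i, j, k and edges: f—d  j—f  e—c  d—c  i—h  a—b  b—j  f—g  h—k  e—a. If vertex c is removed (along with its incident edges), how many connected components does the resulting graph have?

2

With c gone, the remaining components are: {h, i, k}; {a, b, d, e, f, g, j}.
That is 2 components.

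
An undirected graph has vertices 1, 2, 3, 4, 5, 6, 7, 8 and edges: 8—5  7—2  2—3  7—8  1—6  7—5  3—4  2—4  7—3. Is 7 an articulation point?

Deleting 7 raises the number of components from 2 to 3, so 7 is a cut vertex.

Yes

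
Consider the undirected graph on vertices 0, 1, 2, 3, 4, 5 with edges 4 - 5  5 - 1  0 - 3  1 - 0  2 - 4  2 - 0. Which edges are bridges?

The edges on the cycle 2-4-5-1-0-2 are not bridges since each lies on that cycle.
But removing 0 - 3 disconnects 0 from 3 — this is a bridge.

0-3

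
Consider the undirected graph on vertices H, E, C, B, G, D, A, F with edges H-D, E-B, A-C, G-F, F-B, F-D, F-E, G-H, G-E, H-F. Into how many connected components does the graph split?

Starting from A we can reach A, C. That is one component of size 2.
Starting from B we can reach B, D, E, F, G, H. That is one component of size 6.
Total: 2 components.

2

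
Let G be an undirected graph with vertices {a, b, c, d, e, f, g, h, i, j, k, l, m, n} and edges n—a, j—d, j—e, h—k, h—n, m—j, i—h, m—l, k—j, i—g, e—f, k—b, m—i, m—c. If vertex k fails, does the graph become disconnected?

Deleting k raises the number of components from 1 to 2, so k is a cut vertex.

Yes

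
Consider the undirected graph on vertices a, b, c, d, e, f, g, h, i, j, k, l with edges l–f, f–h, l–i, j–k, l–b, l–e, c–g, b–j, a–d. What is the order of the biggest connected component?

Starting from c we can reach c, g. That is one component of size 2.
Starting from a we can reach a, d. That is one component of size 2.
Starting from b we can reach b, e, f, h, i, j, k, l. That is one component of size 8.
The largest has 8 vertices.

8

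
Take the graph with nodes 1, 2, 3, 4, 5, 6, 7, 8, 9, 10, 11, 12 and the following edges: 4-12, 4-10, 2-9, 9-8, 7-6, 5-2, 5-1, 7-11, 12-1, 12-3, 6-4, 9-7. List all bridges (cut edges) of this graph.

10-4, 11-7, 12-3, 8-9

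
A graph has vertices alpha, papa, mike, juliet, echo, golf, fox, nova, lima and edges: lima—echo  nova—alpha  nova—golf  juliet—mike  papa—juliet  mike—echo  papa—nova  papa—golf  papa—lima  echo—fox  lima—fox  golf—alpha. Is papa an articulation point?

Deleting papa raises the number of components from 1 to 2, so papa is a cut vertex.

Yes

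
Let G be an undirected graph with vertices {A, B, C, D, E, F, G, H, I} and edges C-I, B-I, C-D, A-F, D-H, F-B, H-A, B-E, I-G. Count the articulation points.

2

Removing B increases the component count from 1 to 2, so B is a cut vertex.
Removing I increases the component count from 1 to 2, so I is a cut vertex.
By contrast removing E leaves 1 component; it is not a cut vertex. No other vertex is a cut vertex either.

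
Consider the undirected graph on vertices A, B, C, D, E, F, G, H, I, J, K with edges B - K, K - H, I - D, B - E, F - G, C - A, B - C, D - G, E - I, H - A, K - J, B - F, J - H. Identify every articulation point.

B

Removing B increases the component count from 1 to 2, so B is a cut vertex.
By contrast removing H leaves 1 component; it is not a cut vertex. No other vertex is a cut vertex either.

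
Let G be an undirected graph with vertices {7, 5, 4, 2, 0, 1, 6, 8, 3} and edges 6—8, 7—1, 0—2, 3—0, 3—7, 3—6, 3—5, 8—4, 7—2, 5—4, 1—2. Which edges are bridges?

The edges on the cycle 7-1-2-7 are not bridges since each lies on that cycle.
Every edge lies on some cycle, so there are no bridges.

none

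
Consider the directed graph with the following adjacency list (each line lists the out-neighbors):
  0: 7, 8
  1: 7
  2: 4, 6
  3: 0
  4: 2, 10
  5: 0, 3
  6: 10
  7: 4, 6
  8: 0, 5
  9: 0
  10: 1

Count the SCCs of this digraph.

{1, 2, 4, 6, 7, 10} are all mutually reachable — one SCC of size 6.
{0, 3, 5, 8} are all mutually reachable — one SCC of size 4.
{9} is an SCC by itself.
That gives 3 strongly connected components.

3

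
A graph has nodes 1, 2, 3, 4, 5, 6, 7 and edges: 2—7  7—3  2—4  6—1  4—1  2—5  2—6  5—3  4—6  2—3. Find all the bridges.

none

The edges on the cycle 2-5-3-2 are not bridges since each lies on that cycle.
Every edge lies on some cycle, so there are no bridges.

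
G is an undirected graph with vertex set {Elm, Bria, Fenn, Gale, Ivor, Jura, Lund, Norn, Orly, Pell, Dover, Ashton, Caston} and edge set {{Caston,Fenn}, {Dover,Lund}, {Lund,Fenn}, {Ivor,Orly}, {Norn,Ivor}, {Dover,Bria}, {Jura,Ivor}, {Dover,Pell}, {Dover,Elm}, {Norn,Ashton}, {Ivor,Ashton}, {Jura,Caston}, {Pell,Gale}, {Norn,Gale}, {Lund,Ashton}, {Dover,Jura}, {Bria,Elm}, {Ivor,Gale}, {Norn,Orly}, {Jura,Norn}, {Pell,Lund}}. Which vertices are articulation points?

Dover

Removing Dover increases the component count from 1 to 2, so Dover is a cut vertex.
By contrast removing Jura leaves 1 component; it is not a cut vertex. No other vertex is a cut vertex either.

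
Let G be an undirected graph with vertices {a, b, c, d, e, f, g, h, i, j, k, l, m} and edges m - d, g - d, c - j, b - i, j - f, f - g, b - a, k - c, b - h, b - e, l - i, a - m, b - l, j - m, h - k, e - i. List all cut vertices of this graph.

b

Removing b increases the component count from 1 to 2, so b is a cut vertex.
By contrast removing c leaves 1 component; it is not a cut vertex. No other vertex is a cut vertex either.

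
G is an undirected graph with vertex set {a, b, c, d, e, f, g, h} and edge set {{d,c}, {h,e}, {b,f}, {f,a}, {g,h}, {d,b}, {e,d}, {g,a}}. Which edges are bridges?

c-d

The edges on the cycle g-h-e-d-b-f-a-g are not bridges since each lies on that cycle.
But removing d-c disconnects d from c — this is a bridge.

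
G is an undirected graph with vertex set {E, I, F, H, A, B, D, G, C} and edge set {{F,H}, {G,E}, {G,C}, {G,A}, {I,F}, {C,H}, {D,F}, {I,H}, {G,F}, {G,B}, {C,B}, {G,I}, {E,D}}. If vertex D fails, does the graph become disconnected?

No

Deleting D leaves 1 component (was 1) (its neighbors E, F remain connected to each other), so D is not a cut vertex.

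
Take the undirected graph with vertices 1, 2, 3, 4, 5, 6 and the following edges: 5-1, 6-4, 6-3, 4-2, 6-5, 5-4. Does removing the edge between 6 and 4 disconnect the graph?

No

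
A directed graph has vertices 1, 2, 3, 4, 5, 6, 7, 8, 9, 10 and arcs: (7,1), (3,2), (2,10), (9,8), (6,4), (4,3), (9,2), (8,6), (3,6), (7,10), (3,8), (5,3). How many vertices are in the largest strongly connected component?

4

{3, 4, 6, 8} are all mutually reachable — one SCC of size 4.
{7} is an SCC by itself.
{10} is an SCC by itself.
{2} is an SCC by itself.
{5} is an SCC by itself.
(and 2 more singleton SCCs)
The largest has 4 vertices.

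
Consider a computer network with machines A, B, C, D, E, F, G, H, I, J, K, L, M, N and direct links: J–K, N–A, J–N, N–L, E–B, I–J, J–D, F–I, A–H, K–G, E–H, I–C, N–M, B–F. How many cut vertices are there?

4

Removing I increases the component count from 1 to 2, so I is a cut vertex.
Removing J increases the component count from 1 to 3, so J is a cut vertex.
Removing K increases the component count from 1 to 2, so K is a cut vertex.
Likewise N is a cut vertex.
By contrast removing F leaves 1 component; it is not a cut vertex. No other vertex is a cut vertex either.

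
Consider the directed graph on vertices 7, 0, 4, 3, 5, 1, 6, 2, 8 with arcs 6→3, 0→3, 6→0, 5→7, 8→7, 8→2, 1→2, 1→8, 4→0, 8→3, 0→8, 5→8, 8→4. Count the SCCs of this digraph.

{0, 4, 8} are all mutually reachable — one SCC of size 3.
{5} is an SCC by itself.
{6} is an SCC by itself.
{2} is an SCC by itself.
{1} is an SCC by itself.
(and 2 more singleton SCCs)
That gives 7 strongly connected components.

7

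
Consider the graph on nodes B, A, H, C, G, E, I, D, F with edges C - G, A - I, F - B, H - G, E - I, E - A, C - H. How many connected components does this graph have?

D is isolated — a component by itself.
Starting from B we can reach B, F. That is one component of size 2.
Starting from C we can reach C, G, H. That is one component of size 3.
Starting from A we can reach A, E, I. That is one component of size 3.
Total: 4 components.

4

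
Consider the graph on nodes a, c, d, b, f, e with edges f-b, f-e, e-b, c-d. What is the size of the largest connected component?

3

a is isolated — a component by itself.
Starting from c we can reach c, d. That is one component of size 2.
Starting from b we can reach b, e, f. That is one component of size 3.
The largest has 3 vertices.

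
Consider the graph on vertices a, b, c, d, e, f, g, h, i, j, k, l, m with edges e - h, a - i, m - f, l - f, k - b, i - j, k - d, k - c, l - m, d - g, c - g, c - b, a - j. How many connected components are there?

4

Starting from e we can reach e, h. That is one component of size 2.
Starting from f we can reach f, l, m. That is one component of size 3.
Starting from a we can reach a, i, j. That is one component of size 3.
Starting from b we can reach b, c, d, g, k. That is one component of size 5.
Total: 4 components.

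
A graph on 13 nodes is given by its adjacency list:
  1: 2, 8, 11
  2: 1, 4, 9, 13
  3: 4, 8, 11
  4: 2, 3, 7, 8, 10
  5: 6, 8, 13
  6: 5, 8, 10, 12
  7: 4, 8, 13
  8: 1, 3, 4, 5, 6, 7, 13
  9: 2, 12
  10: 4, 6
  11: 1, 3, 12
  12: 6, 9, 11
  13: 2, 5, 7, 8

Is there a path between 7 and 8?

From 7 we can reach 1, 2, 3, 4, 5, 6, 7, 8, 9, 10, 11, 12, 13, which includes 8.

Yes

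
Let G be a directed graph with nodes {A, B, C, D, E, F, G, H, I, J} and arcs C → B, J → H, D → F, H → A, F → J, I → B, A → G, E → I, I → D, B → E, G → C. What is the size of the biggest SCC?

{A, B, C, D, E, F, G, H, I, J} are all mutually reachable — one SCC of size 10.
The largest has 10 vertices.

10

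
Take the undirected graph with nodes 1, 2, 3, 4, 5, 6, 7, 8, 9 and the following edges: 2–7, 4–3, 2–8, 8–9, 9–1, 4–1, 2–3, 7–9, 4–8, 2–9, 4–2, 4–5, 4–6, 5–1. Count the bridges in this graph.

1

The edges on the cycle 4-2-7-9-8-4 are not bridges since each lies on that cycle.
But removing 6–4 disconnects 6 from 4 — this is a bridge.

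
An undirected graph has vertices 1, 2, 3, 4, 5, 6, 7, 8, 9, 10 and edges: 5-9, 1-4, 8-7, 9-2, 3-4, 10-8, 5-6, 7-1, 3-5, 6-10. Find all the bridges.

2-9, 5-9

The edges on the cycle 3-5-6-10-8-7-1-4-3 are not bridges since each lies on that cycle.
But removing 9-2 disconnects 9 from 2; removing 9-5 disconnects 9 from 5 — these are bridges.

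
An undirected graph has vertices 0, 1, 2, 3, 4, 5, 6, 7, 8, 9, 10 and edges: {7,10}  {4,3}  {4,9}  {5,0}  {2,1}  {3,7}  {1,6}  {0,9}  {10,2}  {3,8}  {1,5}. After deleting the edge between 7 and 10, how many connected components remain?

1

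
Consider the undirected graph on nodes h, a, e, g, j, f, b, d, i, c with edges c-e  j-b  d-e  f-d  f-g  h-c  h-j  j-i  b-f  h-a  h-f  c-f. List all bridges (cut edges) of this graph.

The edges on the cycle h-c-e-d-f-b-j-h are not bridges since each lies on that cycle.
But removing h-a disconnects h from a; removing g-f disconnects g from f; removing i-j disconnects i from j — these are bridges.

a-h, f-g, i-j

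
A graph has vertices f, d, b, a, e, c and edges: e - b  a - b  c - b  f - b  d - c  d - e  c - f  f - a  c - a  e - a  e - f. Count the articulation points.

Removing b, for instance, still leaves 1 component. No single vertex removal increases the component count — the graph has no articulation points.

0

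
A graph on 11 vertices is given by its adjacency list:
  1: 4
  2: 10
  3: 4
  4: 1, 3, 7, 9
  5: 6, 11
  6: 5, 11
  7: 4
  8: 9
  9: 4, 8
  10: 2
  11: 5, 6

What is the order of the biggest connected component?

Starting from 2 we can reach 2, 10. That is one component of size 2.
Starting from 5 we can reach 5, 6, 11. That is one component of size 3.
Starting from 1 we can reach 1, 3, 4, 7, 8, 9. That is one component of size 6.
The largest has 6 vertices.

6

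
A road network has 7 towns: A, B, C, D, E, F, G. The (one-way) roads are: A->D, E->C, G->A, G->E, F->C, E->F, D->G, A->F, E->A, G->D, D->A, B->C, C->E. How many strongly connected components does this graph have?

2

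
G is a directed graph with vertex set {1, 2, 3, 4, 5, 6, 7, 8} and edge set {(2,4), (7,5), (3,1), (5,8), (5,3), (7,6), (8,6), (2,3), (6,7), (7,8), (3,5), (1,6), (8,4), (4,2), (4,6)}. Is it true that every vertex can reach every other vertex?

Yes

From 5 we can reach every vertex (1, 2, 3, 4, 5, 6, 7, 8), and every vertex can reach 5 (1, 2, 3, 4, 5, 6, 7, 8). So the whole graph is one strongly connected component.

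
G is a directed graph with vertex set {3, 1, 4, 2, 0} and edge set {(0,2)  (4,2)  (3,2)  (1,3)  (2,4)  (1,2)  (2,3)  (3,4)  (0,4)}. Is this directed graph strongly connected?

No

There is no directed path from 4 to 1, so the graph is not strongly connected.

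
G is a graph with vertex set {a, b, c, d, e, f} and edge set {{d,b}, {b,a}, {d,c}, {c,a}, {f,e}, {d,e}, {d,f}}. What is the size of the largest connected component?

6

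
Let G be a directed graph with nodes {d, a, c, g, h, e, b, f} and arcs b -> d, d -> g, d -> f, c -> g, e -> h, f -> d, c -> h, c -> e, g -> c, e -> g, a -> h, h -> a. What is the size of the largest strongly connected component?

{c, e, g} are all mutually reachable — one SCC of size 3.
{a, h} are all mutually reachable — one SCC of size 2.
{d, f} are all mutually reachable — one SCC of size 2.
{b} is an SCC by itself.
The largest has 3 vertices.

3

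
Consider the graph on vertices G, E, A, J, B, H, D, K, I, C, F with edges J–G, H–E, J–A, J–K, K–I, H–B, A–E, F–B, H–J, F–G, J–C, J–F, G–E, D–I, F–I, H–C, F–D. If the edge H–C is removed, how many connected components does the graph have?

1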